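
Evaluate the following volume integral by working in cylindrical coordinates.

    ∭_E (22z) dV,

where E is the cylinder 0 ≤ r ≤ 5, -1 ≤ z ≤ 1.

In cylindrical coordinates, x = r cos(θ), y = r sin(θ), z = z, and dV = r dr dθ dz.

The integrand becomes 22z, so

    ∭_E (22z) dV = ∫_{0}^{2π} ∫_{0}^{5} ∫_{-1}^{1} (22z) · r dz dr dθ.

Inner (z): 0.
Middle (r from 0 to 5): 0.
Outer (θ): 0.

Therefore the triple integral equals 0.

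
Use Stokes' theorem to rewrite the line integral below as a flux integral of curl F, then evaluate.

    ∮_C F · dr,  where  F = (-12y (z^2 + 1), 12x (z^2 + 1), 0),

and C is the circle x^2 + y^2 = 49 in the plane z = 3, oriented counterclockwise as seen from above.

Let S be the flat disk x^2 + y^2 ≤ 49 in the plane z = 3, with upward unit normal n̂ = ẑ. By Stokes' theorem,

    ∮_C F · dr = ∬_S (∇ × F) · n̂ dS = ∬_D (curl F)_z dA,

where D is the disk x^2 + y^2 ≤ 49.

Compute the curl of F = (-12y (z^2 + 1), 12x (z^2 + 1), 0):
    (∇ × F)_x = ∂F_z/∂y - ∂F_y/∂z = -24x z,
    (∇ × F)_y = ∂F_x/∂z - ∂F_z/∂x = -24y z,
    (∇ × F)_z = ∂F_y/∂x - ∂F_x/∂y = 24z^2 + 24.

On z = 3, (curl F)_z = 240.

Convert to polar (x = r cos θ, y = r sin θ, dA = r dr dθ); the integrand becomes 240, so

    ∬_D (curl F)_z dA = ∫_0^{2π} ∫_0^{7} (240) · r dr dθ.

Inner (r from 0 to 7): 5880.
Outer (θ from 0 to 2π): 11760π.

Therefore ∮_C F · dr = 11760π.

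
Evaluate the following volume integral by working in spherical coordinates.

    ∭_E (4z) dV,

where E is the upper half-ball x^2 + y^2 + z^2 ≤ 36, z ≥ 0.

In spherical coordinates, x = ρ sin(φ) cos(θ), y = ρ sin(φ) sin(θ), z = ρ cos(φ), and dV = ρ^2 sin(φ) dρ dφ dθ.

The integrand becomes 4ρ cos(φ), so

    ∭_E (4z) dV = ∫_{0}^{2π} ∫_{0}^{π/2} ∫_{0}^{6} (4ρ cos(φ)) · ρ^2 sin(φ) dρ dφ dθ.

Inner (ρ): 648sin(2φ).
Middle (φ): 648.
Outer (θ): 1296π.

Therefore the triple integral equals 1296π.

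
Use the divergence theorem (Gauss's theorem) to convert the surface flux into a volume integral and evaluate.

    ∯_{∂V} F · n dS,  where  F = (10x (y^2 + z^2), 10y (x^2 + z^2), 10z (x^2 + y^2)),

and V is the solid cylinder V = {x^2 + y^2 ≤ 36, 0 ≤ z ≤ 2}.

By the divergence theorem,

    ∯_{∂V} F · n dS = ∭_V (∇ · F) dV.

Compute the divergence:
    ∇ · F = ∂F_x/∂x + ∂F_y/∂y + ∂F_z/∂z = 10y^2 + 10z^2 + 10x^2 + 10z^2 + 10x^2 + 10y^2 = 20x^2 + 20y^2 + 20z^2.

In cylindrical coordinates, x = r cos(θ), y = r sin(θ), z = z, dV = r dr dθ dz, with 0 ≤ r ≤ 6, 0 ≤ θ ≤ 2π, 0 ≤ z ≤ 2.

The integrand, after substitution and multiplying by the volume element, becomes (20r^2 + 20z^2) · r, so

    ∭_V (∇·F) dV = ∫_0^{2π} ∫_0^{6} ∫_0^{2} (20r^2 + 20z^2) · r dz dr dθ.

Inner (z from 0 to 2): 40r (r^2 + 4/3).
Middle (r from 0 to 6): 13920.
Outer (θ from 0 to 2π): 27840π.

Therefore ∯_{∂V} F · n dS = 27840π.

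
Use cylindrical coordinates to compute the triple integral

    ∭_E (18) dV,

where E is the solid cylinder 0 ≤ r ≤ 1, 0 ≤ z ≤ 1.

In cylindrical coordinates, x = r cos(θ), y = r sin(θ), z = z, and dV = r dr dθ dz.

The integrand becomes 18, so

    ∭_E (18) dV = ∫_{0}^{2π} ∫_{0}^{1} ∫_{0}^{1} (18) · r dz dr dθ.

Inner (z): 18r.
Middle (r from 0 to 1): 9.
Outer (θ): 18π.

Therefore the triple integral equals 18π.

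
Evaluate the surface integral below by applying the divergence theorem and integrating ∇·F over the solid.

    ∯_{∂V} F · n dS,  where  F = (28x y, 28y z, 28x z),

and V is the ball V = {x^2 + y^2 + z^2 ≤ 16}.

By the divergence theorem,

    ∯_{∂V} F · n dS = ∭_V (∇ · F) dV.

Compute the divergence:
    ∇ · F = ∂F_x/∂x + ∂F_y/∂y + ∂F_z/∂z = 28y + 28z + 28x = 28x + 28y + 28z.

In spherical coordinates, x = ρ sin(φ) cos(θ), y = ρ sin(φ) sin(θ), z = ρ cos(φ), dV = ρ^2 sin(φ) dρ dφ dθ, with 0 ≤ ρ ≤ 4, 0 ≤ φ ≤ π, 0 ≤ θ ≤ 2π.

The integrand, after substitution and multiplying by the volume element, becomes (28ρ (sqrt(2)sin(φ)sin(θ + π/4) + cos(φ))) · ρ^2 sin(φ), so

    ∭_V (∇·F) dV = ∫_0^{2π} ∫_0^{π} ∫_0^{4} (28ρ (sqrt(2)sin(φ)sin(θ + π/4) + cos(φ))) · ρ^2 sin(φ) dρ dφ dθ.

Inner (ρ from 0 to 4): 1792(sqrt(2)sin(φ)sin(θ + π/4) + cos(φ))sin(φ).
Middle (φ from 0 to π): 896sqrt(2)π sin(θ + π/4).
Outer (θ from 0 to 2π): 0.

Therefore ∯_{∂V} F · n dS = 0.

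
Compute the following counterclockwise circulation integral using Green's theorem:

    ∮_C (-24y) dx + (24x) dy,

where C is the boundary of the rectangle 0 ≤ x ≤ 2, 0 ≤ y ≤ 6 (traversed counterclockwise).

Green's theorem converts the closed line integral into a double integral over the enclosed region D:

    ∮_C P dx + Q dy = ∬_D (∂Q/∂x - ∂P/∂y) dA.

Here P = -24y, Q = 24x, so

    ∂Q/∂x = 24,    ∂P/∂y = -24,
    ∂Q/∂x - ∂P/∂y = 48.

D is the region 0 ≤ x ≤ 2, 0 ≤ y ≤ 6. Evaluating the double integral:

    ∬_D (48) dA = ∫_0^{2} ∫_0^{6} (48) dy dx.

Inner (y from 0 to 6): 288.
Outer (x from 0 to 2): 576.

Therefore ∮_C P dx + Q dy = 576.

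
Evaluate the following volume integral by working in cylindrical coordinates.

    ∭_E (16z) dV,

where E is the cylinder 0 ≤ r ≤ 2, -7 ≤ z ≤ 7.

In cylindrical coordinates, x = r cos(θ), y = r sin(θ), z = z, and dV = r dr dθ dz.

The integrand becomes 16z, so

    ∭_E (16z) dV = ∫_{0}^{2π} ∫_{0}^{2} ∫_{-7}^{7} (16z) · r dz dr dθ.

Inner (z): 0.
Middle (r from 0 to 2): 0.
Outer (θ): 0.

Therefore the triple integral equals 0.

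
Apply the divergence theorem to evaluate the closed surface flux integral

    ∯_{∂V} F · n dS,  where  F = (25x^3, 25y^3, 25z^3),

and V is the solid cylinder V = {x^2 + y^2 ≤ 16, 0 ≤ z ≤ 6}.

By the divergence theorem,

    ∯_{∂V} F · n dS = ∭_V (∇ · F) dV.

Compute the divergence:
    ∇ · F = ∂F_x/∂x + ∂F_y/∂y + ∂F_z/∂z = 75x^2 + 75y^2 + 75z^2.

In cylindrical coordinates, x = r cos(θ), y = r sin(θ), z = z, dV = r dr dθ dz, with 0 ≤ r ≤ 4, 0 ≤ θ ≤ 2π, 0 ≤ z ≤ 6.

The integrand, after substitution and multiplying by the volume element, becomes (75r^2 + 75z^2) · r, so

    ∭_V (∇·F) dV = ∫_0^{2π} ∫_0^{4} ∫_0^{6} (75r^2 + 75z^2) · r dz dr dθ.

Inner (z from 0 to 6): 450r (r^2 + 12).
Middle (r from 0 to 4): 72000.
Outer (θ from 0 to 2π): 144000π.

Therefore ∯_{∂V} F · n dS = 144000π.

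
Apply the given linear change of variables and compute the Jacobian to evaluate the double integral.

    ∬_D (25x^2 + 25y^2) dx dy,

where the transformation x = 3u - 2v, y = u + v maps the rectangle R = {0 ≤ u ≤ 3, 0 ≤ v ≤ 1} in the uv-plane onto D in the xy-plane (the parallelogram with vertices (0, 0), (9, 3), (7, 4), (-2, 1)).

Compute the Jacobian determinant of (x, y) with respect to (u, v):

    ∂(x,y)/∂(u,v) = | 3  -2 | = (3)(1) - (-2)(1) = 5.
                   | 1  1 |

Its absolute value is |J| = 5 (the area scaling factor).

Substituting x = 3u - 2v, y = u + v into the integrand,

    25x^2 + 25y^2 → 250u^2 - 250u v + 125v^2,

so the integral becomes

    ∬_R (250u^2 - 250u v + 125v^2) · |J| du dv = ∫_0^3 ∫_0^1 (1250u^2 - 1250u v + 625v^2) dv du.

Inner (v): 1250u^2 - 625u + 625/3.
Outer (u): 18125/2.

Therefore ∬_D (25x^2 + 25y^2) dx dy = 18125/2.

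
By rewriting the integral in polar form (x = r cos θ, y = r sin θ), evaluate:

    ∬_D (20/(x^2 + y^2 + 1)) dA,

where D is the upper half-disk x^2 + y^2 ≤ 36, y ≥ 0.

The region D is 0 ≤ r ≤ 6, 0 ≤ θ ≤ π in polar coordinates, where x = r cos(θ), y = r sin(θ), and dA = r dr dθ.

Under the substitution, the integrand becomes 20/(r^2 + 1), so

    ∬_D (20/(x^2 + y^2 + 1)) dA = ∫_{0}^{π} ∫_{0}^{6} (20/(r^2 + 1)) · r dr dθ.

Inner integral (in r): ∫_{0}^{6} (20/(r^2 + 1)) · r dr = log(4808584372417849).

Outer integral (in θ): ∫_{0}^{π} (log(4808584372417849)) dθ = log(4808584372417849^π).

Therefore ∬_D (20/(x^2 + y^2 + 1)) dA = log(4808584372417849^π).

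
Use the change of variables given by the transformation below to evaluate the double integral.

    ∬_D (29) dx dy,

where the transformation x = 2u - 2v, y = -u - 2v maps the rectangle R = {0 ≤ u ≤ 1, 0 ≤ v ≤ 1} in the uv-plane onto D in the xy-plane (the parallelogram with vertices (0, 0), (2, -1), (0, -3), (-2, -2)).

Compute the Jacobian determinant of (x, y) with respect to (u, v):

    ∂(x,y)/∂(u,v) = | 2  -2 | = (2)(-2) - (-2)(-1) = -6.
                   | -1  -2 |

Its absolute value is |J| = 6 (the area scaling factor).

Substituting x = 2u - 2v, y = -u - 2v into the integrand,

    29 → 29,

so the integral becomes

    ∬_R (29) · |J| du dv = ∫_0^1 ∫_0^1 (174) dv du.

Inner (v): 174.
Outer (u): 174.

Therefore ∬_D (29) dx dy = 174.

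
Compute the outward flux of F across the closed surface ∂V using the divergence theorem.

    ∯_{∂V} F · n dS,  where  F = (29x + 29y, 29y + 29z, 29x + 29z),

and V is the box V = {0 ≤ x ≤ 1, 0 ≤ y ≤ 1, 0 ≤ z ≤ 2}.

By the divergence theorem,

    ∯_{∂V} F · n dS = ∭_V (∇ · F) dV.

Compute the divergence:
    ∇ · F = ∂F_x/∂x + ∂F_y/∂y + ∂F_z/∂z = 29 + 29 + 29 = 87.

V is a rectangular box, so dV = dx dy dz with 0 ≤ x ≤ 1, 0 ≤ y ≤ 1, 0 ≤ z ≤ 2.

Integrate (87) over V as an iterated integral:

    ∭_V (∇·F) dV = ∫_0^{1} ∫_0^{1} ∫_0^{2} (87) dz dy dx.

Inner (z from 0 to 2): 174.
Middle (y from 0 to 1): 174.
Outer (x from 0 to 1): 174.

Therefore ∯_{∂V} F · n dS = 174.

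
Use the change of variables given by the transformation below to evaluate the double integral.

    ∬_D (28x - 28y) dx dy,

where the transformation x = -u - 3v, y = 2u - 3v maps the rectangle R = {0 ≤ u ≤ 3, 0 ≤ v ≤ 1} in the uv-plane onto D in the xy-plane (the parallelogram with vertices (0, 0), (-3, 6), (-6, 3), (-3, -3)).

Compute the Jacobian determinant of (x, y) with respect to (u, v):

    ∂(x,y)/∂(u,v) = | -1  -3 | = (-1)(-3) - (-3)(2) = 9.
                   | 2  -3 |

Its absolute value is |J| = 9 (the area scaling factor).

Substituting x = -u - 3v, y = 2u - 3v into the integrand,

    28x - 28y → -84u,

so the integral becomes

    ∬_R (-84u) · |J| du dv = ∫_0^3 ∫_0^1 (-756u) dv du.

Inner (v): -756u.
Outer (u): -3402.

Therefore ∬_D (28x - 28y) dx dy = -3402.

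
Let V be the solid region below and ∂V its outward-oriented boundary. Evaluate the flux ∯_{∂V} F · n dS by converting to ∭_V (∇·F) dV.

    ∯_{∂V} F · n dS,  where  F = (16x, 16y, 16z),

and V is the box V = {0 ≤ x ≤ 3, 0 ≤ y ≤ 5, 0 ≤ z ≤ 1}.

By the divergence theorem,

    ∯_{∂V} F · n dS = ∭_V (∇ · F) dV.

Compute the divergence:
    ∇ · F = ∂F_x/∂x + ∂F_y/∂y + ∂F_z/∂z = 16 + 16 + 16 = 48.

V is a rectangular box, so dV = dx dy dz with 0 ≤ x ≤ 3, 0 ≤ y ≤ 5, 0 ≤ z ≤ 1.

Integrate (48) over V as an iterated integral:

    ∭_V (∇·F) dV = ∫_0^{3} ∫_0^{5} ∫_0^{1} (48) dz dy dx.

Inner (z from 0 to 1): 48.
Middle (y from 0 to 5): 240.
Outer (x from 0 to 3): 720.

Therefore ∯_{∂V} F · n dS = 720.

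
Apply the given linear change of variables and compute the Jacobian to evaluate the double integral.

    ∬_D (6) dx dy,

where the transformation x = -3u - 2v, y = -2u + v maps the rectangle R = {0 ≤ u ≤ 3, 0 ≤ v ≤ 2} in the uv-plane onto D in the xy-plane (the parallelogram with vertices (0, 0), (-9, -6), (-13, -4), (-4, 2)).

Compute the Jacobian determinant of (x, y) with respect to (u, v):

    ∂(x,y)/∂(u,v) = | -3  -2 | = (-3)(1) - (-2)(-2) = -7.
                   | -2  1 |

Its absolute value is |J| = 7 (the area scaling factor).

Substituting x = -3u - 2v, y = -2u + v into the integrand,

    6 → 6,

so the integral becomes

    ∬_R (6) · |J| du dv = ∫_0^3 ∫_0^2 (42) dv du.

Inner (v): 84.
Outer (u): 252.

Therefore ∬_D (6) dx dy = 252.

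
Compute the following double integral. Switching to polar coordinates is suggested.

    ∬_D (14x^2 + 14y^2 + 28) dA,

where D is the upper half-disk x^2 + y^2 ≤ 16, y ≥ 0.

The region D is 0 ≤ r ≤ 4, 0 ≤ θ ≤ π in polar coordinates, where x = r cos(θ), y = r sin(θ), and dA = r dr dθ.

Under the substitution, the integrand becomes 14r^2 + 28, so

    ∬_D (14x^2 + 14y^2 + 28) dA = ∫_{0}^{π} ∫_{0}^{4} (14r^2 + 28) · r dr dθ.

Inner integral (in r): ∫_{0}^{4} (14r^2 + 28) · r dr = 1120.

Outer integral (in θ): ∫_{0}^{π} (1120) dθ = 1120π.

Therefore ∬_D (14x^2 + 14y^2 + 28) dA = 1120π.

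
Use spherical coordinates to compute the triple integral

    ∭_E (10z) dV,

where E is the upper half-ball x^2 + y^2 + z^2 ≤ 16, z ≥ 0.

In spherical coordinates, x = ρ sin(φ) cos(θ), y = ρ sin(φ) sin(θ), z = ρ cos(φ), and dV = ρ^2 sin(φ) dρ dφ dθ.

The integrand becomes 10ρ cos(φ), so

    ∭_E (10z) dV = ∫_{0}^{2π} ∫_{0}^{π/2} ∫_{0}^{4} (10ρ cos(φ)) · ρ^2 sin(φ) dρ dφ dθ.

Inner (ρ): 320sin(2φ).
Middle (φ): 320.
Outer (θ): 640π.

Therefore the triple integral equals 640π.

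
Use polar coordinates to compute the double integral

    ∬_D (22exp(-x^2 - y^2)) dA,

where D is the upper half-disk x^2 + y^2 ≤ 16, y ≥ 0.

The region D is 0 ≤ r ≤ 4, 0 ≤ θ ≤ π in polar coordinates, where x = r cos(θ), y = r sin(θ), and dA = r dr dθ.

Under the substitution, the integrand becomes 22exp(-r^2), so

    ∬_D (22exp(-x^2 - y^2)) dA = ∫_{0}^{π} ∫_{0}^{4} (22exp(-r^2)) · r dr dθ.

Inner integral (in r): ∫_{0}^{4} (22exp(-r^2)) · r dr = 11 - 11exp(-16).

Outer integral (in θ): ∫_{0}^{π} (11 - 11exp(-16)) dθ = -11π exp(-16) + 11π.

Therefore ∬_D (22exp(-x^2 - y^2)) dA = -11π exp(-16) + 11π.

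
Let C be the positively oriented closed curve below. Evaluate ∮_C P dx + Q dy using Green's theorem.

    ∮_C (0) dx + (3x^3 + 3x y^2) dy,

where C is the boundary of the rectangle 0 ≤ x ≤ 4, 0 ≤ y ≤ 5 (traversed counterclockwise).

Green's theorem converts the closed line integral into a double integral over the enclosed region D:

    ∮_C P dx + Q dy = ∬_D (∂Q/∂x - ∂P/∂y) dA.

Here P = 0, Q = 3x^3 + 3x y^2, so

    ∂Q/∂x = 9x^2 + 3y^2,    ∂P/∂y = 0,
    ∂Q/∂x - ∂P/∂y = 9x^2 + 3y^2.

D is the region 0 ≤ x ≤ 4, 0 ≤ y ≤ 5. Evaluating the double integral:

    ∬_D (9x^2 + 3y^2) dA = ∫_0^{4} ∫_0^{5} (9x^2 + 3y^2) dy dx.

Inner (y from 0 to 5): 45x^2 + 125.
Outer (x from 0 to 4): 1460.

Therefore ∮_C P dx + Q dy = 1460.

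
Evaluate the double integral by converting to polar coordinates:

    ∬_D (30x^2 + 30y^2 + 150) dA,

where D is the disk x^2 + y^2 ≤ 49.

The region D is 0 ≤ r ≤ 7, 0 ≤ θ ≤ 2π in polar coordinates, where x = r cos(θ), y = r sin(θ), and dA = r dr dθ.

Under the substitution, the integrand becomes 30r^2 + 150, so

    ∬_D (30x^2 + 30y^2 + 150) dA = ∫_{0}^{2π} ∫_{0}^{7} (30r^2 + 150) · r dr dθ.

Inner integral (in r): ∫_{0}^{7} (30r^2 + 150) · r dr = 43365/2.

Outer integral (in θ): ∫_{0}^{2π} (43365/2) dθ = 43365π.

Therefore ∬_D (30x^2 + 30y^2 + 150) dA = 43365π.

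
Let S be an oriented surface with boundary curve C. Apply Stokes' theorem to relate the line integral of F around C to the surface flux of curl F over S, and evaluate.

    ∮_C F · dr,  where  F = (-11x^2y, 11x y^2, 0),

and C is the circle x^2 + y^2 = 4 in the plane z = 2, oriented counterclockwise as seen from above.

Let S be the flat disk x^2 + y^2 ≤ 4 in the plane z = 2, with upward unit normal n̂ = ẑ. By Stokes' theorem,

    ∮_C F · dr = ∬_S (∇ × F) · n̂ dS = ∬_D (curl F)_z dA,

where D is the disk x^2 + y^2 ≤ 4.

Compute the curl of F = (-11x^2y, 11x y^2, 0):
    (∇ × F)_x = ∂F_z/∂y - ∂F_y/∂z = 0,
    (∇ × F)_y = ∂F_x/∂z - ∂F_z/∂x = 0,
    (∇ × F)_z = ∂F_y/∂x - ∂F_x/∂y = 11x^2 + 11y^2.

On z = 2, (curl F)_z = 11x^2 + 11y^2.

Convert to polar (x = r cos θ, y = r sin θ, dA = r dr dθ); the integrand becomes 11r^2, so

    ∬_D (curl F)_z dA = ∫_0^{2π} ∫_0^{2} (11r^2) · r dr dθ.

Inner (r from 0 to 2): 44.
Outer (θ from 0 to 2π): 88π.

Therefore ∮_C F · dr = 88π.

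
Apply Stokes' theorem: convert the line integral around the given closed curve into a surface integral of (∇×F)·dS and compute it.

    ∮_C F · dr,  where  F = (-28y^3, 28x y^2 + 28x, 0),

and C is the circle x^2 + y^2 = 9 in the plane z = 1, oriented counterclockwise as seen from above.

Let S be the flat disk x^2 + y^2 ≤ 9 in the plane z = 1, with upward unit normal n̂ = ẑ. By Stokes' theorem,

    ∮_C F · dr = ∬_S (∇ × F) · n̂ dS = ∬_D (curl F)_z dA,

where D is the disk x^2 + y^2 ≤ 9.

Compute the curl of F = (-28y^3, 28x y^2 + 28x, 0):
    (∇ × F)_x = ∂F_z/∂y - ∂F_y/∂z = 0,
    (∇ × F)_y = ∂F_x/∂z - ∂F_z/∂x = 0,
    (∇ × F)_z = ∂F_y/∂x - ∂F_x/∂y = 112y^2 + 28.

On z = 1, (curl F)_z = 112y^2 + 28.

Convert to polar (x = r cos θ, y = r sin θ, dA = r dr dθ); the integrand becomes 112r^2sin(θ)^2 + 28, so

    ∬_D (curl F)_z dA = ∫_0^{2π} ∫_0^{3} (112r^2sin(θ)^2 + 28) · r dr dθ.

Inner (r from 0 to 3): 2268sin(θ)^2 + 126.
Outer (θ from 0 to 2π): 2520π.

Therefore ∮_C F · dr = 2520π.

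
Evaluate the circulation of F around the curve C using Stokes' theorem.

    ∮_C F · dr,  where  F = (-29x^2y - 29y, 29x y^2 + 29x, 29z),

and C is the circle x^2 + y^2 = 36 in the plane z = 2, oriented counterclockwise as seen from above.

Let S be the flat disk x^2 + y^2 ≤ 36 in the plane z = 2, with upward unit normal n̂ = ẑ. By Stokes' theorem,

    ∮_C F · dr = ∬_S (∇ × F) · n̂ dS = ∬_D (curl F)_z dA,

where D is the disk x^2 + y^2 ≤ 36.

Compute the curl of F = (-29x^2y - 29y, 29x y^2 + 29x, 29z):
    (∇ × F)_x = ∂F_z/∂y - ∂F_y/∂z = 0,
    (∇ × F)_y = ∂F_x/∂z - ∂F_z/∂x = 0,
    (∇ × F)_z = ∂F_y/∂x - ∂F_x/∂y = 29x^2 + 29y^2 + 58.

On z = 2, (curl F)_z = 29x^2 + 29y^2 + 58.

Convert to polar (x = r cos θ, y = r sin θ, dA = r dr dθ); the integrand becomes 29r^2 + 58, so

    ∬_D (curl F)_z dA = ∫_0^{2π} ∫_0^{6} (29r^2 + 58) · r dr dθ.

Inner (r from 0 to 6): 10440.
Outer (θ from 0 to 2π): 20880π.

Therefore ∮_C F · dr = 20880π.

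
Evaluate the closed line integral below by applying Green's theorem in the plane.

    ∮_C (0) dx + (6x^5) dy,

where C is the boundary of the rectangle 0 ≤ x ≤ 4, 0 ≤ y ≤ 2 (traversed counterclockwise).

Green's theorem converts the closed line integral into a double integral over the enclosed region D:

    ∮_C P dx + Q dy = ∬_D (∂Q/∂x - ∂P/∂y) dA.

Here P = 0, Q = 6x^5, so

    ∂Q/∂x = 30x^4,    ∂P/∂y = 0,
    ∂Q/∂x - ∂P/∂y = 30x^4.

D is the region 0 ≤ x ≤ 4, 0 ≤ y ≤ 2. Evaluating the double integral:

    ∬_D (30x^4) dA = ∫_0^{4} ∫_0^{2} (30x^4) dy dx.

Inner (y from 0 to 2): 60x^4.
Outer (x from 0 to 4): 12288.

Therefore ∮_C P dx + Q dy = 12288.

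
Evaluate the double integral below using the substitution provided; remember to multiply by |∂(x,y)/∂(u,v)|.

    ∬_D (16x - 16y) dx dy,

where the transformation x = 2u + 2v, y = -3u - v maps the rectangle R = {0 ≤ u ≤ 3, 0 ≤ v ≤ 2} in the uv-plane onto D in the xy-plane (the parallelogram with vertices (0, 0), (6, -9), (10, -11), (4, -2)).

Compute the Jacobian determinant of (x, y) with respect to (u, v):

    ∂(x,y)/∂(u,v) = | 2  2 | = (2)(-1) - (2)(-3) = 4.
                   | -3  -1 |

Its absolute value is |J| = 4 (the area scaling factor).

Substituting x = 2u + 2v, y = -3u - v into the integrand,

    16x - 16y → 80u + 48v,

so the integral becomes

    ∬_R (80u + 48v) · |J| du dv = ∫_0^3 ∫_0^2 (320u + 192v) dv du.

Inner (v): 640u + 384.
Outer (u): 4032.

Therefore ∬_D (16x - 16y) dx dy = 4032.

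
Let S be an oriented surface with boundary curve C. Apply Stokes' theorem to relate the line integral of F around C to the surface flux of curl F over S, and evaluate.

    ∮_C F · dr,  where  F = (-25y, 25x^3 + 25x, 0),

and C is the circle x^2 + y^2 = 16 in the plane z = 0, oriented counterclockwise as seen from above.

Let S be the flat disk x^2 + y^2 ≤ 16 in the plane z = 0, with upward unit normal n̂ = ẑ. By Stokes' theorem,

    ∮_C F · dr = ∬_S (∇ × F) · n̂ dS = ∬_D (curl F)_z dA,

where D is the disk x^2 + y^2 ≤ 16.

Compute the curl of F = (-25y, 25x^3 + 25x, 0):
    (∇ × F)_x = ∂F_z/∂y - ∂F_y/∂z = 0,
    (∇ × F)_y = ∂F_x/∂z - ∂F_z/∂x = 0,
    (∇ × F)_z = ∂F_y/∂x - ∂F_x/∂y = 75x^2 + 50.

On z = 0, (curl F)_z = 75x^2 + 50.

Convert to polar (x = r cos θ, y = r sin θ, dA = r dr dθ); the integrand becomes 75r^2cos(θ)^2 + 50, so

    ∬_D (curl F)_z dA = ∫_0^{2π} ∫_0^{4} (75r^2cos(θ)^2 + 50) · r dr dθ.

Inner (r from 0 to 4): 4800cos(θ)^2 + 400.
Outer (θ from 0 to 2π): 5600π.

Therefore ∮_C F · dr = 5600π.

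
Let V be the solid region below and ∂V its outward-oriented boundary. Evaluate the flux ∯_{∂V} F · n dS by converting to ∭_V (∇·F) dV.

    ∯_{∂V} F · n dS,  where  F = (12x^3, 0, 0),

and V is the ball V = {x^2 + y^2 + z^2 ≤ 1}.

By the divergence theorem,

    ∯_{∂V} F · n dS = ∭_V (∇ · F) dV.

Compute the divergence:
    ∇ · F = ∂F_x/∂x + ∂F_y/∂y + ∂F_z/∂z = 36x^2 + 0 + 0 = 36x^2.

In spherical coordinates, x = ρ sin(φ) cos(θ), y = ρ sin(φ) sin(θ), z = ρ cos(φ), dV = ρ^2 sin(φ) dρ dφ dθ, with 0 ≤ ρ ≤ 1, 0 ≤ φ ≤ π, 0 ≤ θ ≤ 2π.

The integrand, after substitution and multiplying by the volume element, becomes (36ρ^2sin(φ)^2cos(θ)^2) · ρ^2 sin(φ), so

    ∭_V (∇·F) dV = ∫_0^{2π} ∫_0^{π} ∫_0^{1} (36ρ^2sin(φ)^2cos(θ)^2) · ρ^2 sin(φ) dρ dφ dθ.

Inner (ρ from 0 to 1): 36sin(φ)^3cos(θ)^2/5.
Middle (φ from 0 to π): 48cos(θ)^2/5.
Outer (θ from 0 to 2π): 48π/5.

Therefore ∯_{∂V} F · n dS = 48π/5.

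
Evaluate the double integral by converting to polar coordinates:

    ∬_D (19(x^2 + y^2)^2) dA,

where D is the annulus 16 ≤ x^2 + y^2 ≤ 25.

The region D is 4 ≤ r ≤ 5, 0 ≤ θ ≤ 2π in polar coordinates, where x = r cos(θ), y = r sin(θ), and dA = r dr dθ.

Under the substitution, the integrand becomes 19r^4, so

    ∬_D (19(x^2 + y^2)^2) dA = ∫_{0}^{2π} ∫_{4}^{5} (19r^4) · r dr dθ.

Inner integral (in r): ∫_{4}^{5} (19r^4) · r dr = 73017/2.

Outer integral (in θ): ∫_{0}^{2π} (73017/2) dθ = 73017π.

Therefore ∬_D (19(x^2 + y^2)^2) dA = 73017π.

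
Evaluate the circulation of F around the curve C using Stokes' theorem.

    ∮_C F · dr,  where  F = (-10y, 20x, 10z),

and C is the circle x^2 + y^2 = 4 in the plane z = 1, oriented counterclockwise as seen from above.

Let S be the flat disk x^2 + y^2 ≤ 4 in the plane z = 1, with upward unit normal n̂ = ẑ. By Stokes' theorem,

    ∮_C F · dr = ∬_S (∇ × F) · n̂ dS = ∬_D (curl F)_z dA,

where D is the disk x^2 + y^2 ≤ 4.

Compute the curl of F = (-10y, 20x, 10z):
    (∇ × F)_x = ∂F_z/∂y - ∂F_y/∂z = 0,
    (∇ × F)_y = ∂F_x/∂z - ∂F_z/∂x = 0,
    (∇ × F)_z = ∂F_y/∂x - ∂F_x/∂y = 30.

On z = 1, (curl F)_z = 30.

Convert to polar (x = r cos θ, y = r sin θ, dA = r dr dθ); the integrand becomes 30, so

    ∬_D (curl F)_z dA = ∫_0^{2π} ∫_0^{2} (30) · r dr dθ.

Inner (r from 0 to 2): 60.
Outer (θ from 0 to 2π): 120π.

Therefore ∮_C F · dr = 120π.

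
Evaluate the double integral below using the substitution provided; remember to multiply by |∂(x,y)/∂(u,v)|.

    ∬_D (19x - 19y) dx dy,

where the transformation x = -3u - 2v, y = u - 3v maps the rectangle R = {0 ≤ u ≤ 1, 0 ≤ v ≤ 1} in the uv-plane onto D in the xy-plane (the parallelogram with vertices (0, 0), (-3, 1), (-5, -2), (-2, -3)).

Compute the Jacobian determinant of (x, y) with respect to (u, v):

    ∂(x,y)/∂(u,v) = | -3  -2 | = (-3)(-3) - (-2)(1) = 11.
                   | 1  -3 |

Its absolute value is |J| = 11 (the area scaling factor).

Substituting x = -3u - 2v, y = u - 3v into the integrand,

    19x - 19y → -76u + 19v,

so the integral becomes

    ∬_R (-76u + 19v) · |J| du dv = ∫_0^1 ∫_0^1 (-836u + 209v) dv du.

Inner (v): 209/2 - 836u.
Outer (u): -627/2.

Therefore ∬_D (19x - 19y) dx dy = -627/2.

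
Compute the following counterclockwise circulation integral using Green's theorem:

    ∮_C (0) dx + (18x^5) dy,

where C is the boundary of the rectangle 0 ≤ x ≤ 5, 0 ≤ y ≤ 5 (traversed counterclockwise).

Green's theorem converts the closed line integral into a double integral over the enclosed region D:

    ∮_C P dx + Q dy = ∬_D (∂Q/∂x - ∂P/∂y) dA.

Here P = 0, Q = 18x^5, so

    ∂Q/∂x = 90x^4,    ∂P/∂y = 0,
    ∂Q/∂x - ∂P/∂y = 90x^4.

D is the region 0 ≤ x ≤ 5, 0 ≤ y ≤ 5. Evaluating the double integral:

    ∬_D (90x^4) dA = ∫_0^{5} ∫_0^{5} (90x^4) dy dx.

Inner (y from 0 to 5): 450x^4.
Outer (x from 0 to 5): 281250.

Therefore ∮_C P dx + Q dy = 281250.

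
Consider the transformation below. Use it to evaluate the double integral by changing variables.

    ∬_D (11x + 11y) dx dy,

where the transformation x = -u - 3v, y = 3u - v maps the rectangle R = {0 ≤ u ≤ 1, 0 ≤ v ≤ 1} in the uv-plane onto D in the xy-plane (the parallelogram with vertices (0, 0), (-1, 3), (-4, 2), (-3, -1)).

Compute the Jacobian determinant of (x, y) with respect to (u, v):

    ∂(x,y)/∂(u,v) = | -1  -3 | = (-1)(-1) - (-3)(3) = 10.
                   | 3  -1 |

Its absolute value is |J| = 10 (the area scaling factor).

Substituting x = -u - 3v, y = 3u - v into the integrand,

    11x + 11y → 22u - 44v,

so the integral becomes

    ∬_R (22u - 44v) · |J| du dv = ∫_0^1 ∫_0^1 (220u - 440v) dv du.

Inner (v): 220u - 220.
Outer (u): -110.

Therefore ∬_D (11x + 11y) dx dy = -110.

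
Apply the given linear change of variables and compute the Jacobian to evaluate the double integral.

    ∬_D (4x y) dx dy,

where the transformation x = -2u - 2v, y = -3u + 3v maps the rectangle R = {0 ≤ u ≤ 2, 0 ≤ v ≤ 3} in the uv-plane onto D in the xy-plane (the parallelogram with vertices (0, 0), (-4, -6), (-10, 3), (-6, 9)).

Compute the Jacobian determinant of (x, y) with respect to (u, v):

    ∂(x,y)/∂(u,v) = | -2  -2 | = (-2)(3) - (-2)(-3) = -12.
                   | -3  3 |

Its absolute value is |J| = 12 (the area scaling factor).

Substituting x = -2u - 2v, y = -3u + 3v into the integrand,

    4x y → 24u^2 - 24v^2,

so the integral becomes

    ∬_R (24u^2 - 24v^2) · |J| du dv = ∫_0^2 ∫_0^3 (288u^2 - 288v^2) dv du.

Inner (v): 864u^2 - 2592.
Outer (u): -2880.

Therefore ∬_D (4x y) dx dy = -2880.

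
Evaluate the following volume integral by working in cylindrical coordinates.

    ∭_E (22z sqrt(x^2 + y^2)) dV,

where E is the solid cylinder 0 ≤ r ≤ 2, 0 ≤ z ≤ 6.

In cylindrical coordinates, x = r cos(θ), y = r sin(θ), z = z, and dV = r dr dθ dz.

The integrand becomes 22r z, so

    ∭_E (22z sqrt(x^2 + y^2)) dV = ∫_{0}^{2π} ∫_{0}^{2} ∫_{0}^{6} (22r z) · r dz dr dθ.

Inner (z): 396r^2.
Middle (r from 0 to 2): 1056.
Outer (θ): 2112π.

Therefore the triple integral equals 2112π.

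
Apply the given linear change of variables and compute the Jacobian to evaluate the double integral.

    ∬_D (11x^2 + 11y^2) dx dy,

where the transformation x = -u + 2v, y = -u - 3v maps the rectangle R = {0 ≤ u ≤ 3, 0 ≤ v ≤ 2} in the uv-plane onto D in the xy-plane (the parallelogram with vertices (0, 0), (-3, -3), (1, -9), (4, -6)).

Compute the Jacobian determinant of (x, y) with respect to (u, v):

    ∂(x,y)/∂(u,v) = | -1  2 | = (-1)(-3) - (2)(-1) = 5.
                   | -1  -3 |

Its absolute value is |J| = 5 (the area scaling factor).

Substituting x = -u + 2v, y = -u - 3v into the integrand,

    11x^2 + 11y^2 → 22u^2 + 22u v + 143v^2,

so the integral becomes

    ∬_R (22u^2 + 22u v + 143v^2) · |J| du dv = ∫_0^3 ∫_0^2 (110u^2 + 110u v + 715v^2) dv du.

Inner (v): 220u^2 + 220u + 5720/3.
Outer (u): 8690.

Therefore ∬_D (11x^2 + 11y^2) dx dy = 8690.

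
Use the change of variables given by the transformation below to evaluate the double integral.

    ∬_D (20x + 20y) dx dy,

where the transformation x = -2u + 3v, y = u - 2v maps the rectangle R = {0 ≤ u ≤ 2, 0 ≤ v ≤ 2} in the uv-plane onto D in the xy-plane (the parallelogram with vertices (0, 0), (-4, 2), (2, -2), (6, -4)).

Compute the Jacobian determinant of (x, y) with respect to (u, v):

    ∂(x,y)/∂(u,v) = | -2  3 | = (-2)(-2) - (3)(1) = 1.
                   | 1  -2 |

Its absolute value is |J| = 1 (the area scaling factor).

Substituting x = -2u + 3v, y = u - 2v into the integrand,

    20x + 20y → -20u + 20v,

so the integral becomes

    ∬_R (-20u + 20v) · |J| du dv = ∫_0^2 ∫_0^2 (-20u + 20v) dv du.

Inner (v): 40 - 40u.
Outer (u): 0.

Therefore ∬_D (20x + 20y) dx dy = 0.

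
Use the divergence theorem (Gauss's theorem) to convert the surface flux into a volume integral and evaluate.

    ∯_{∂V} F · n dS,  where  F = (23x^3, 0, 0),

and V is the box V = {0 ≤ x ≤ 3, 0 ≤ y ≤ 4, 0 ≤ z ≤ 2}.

By the divergence theorem,

    ∯_{∂V} F · n dS = ∭_V (∇ · F) dV.

Compute the divergence:
    ∇ · F = ∂F_x/∂x + ∂F_y/∂y + ∂F_z/∂z = 69x^2 + 0 + 0 = 69x^2.

V is a rectangular box, so dV = dx dy dz with 0 ≤ x ≤ 3, 0 ≤ y ≤ 4, 0 ≤ z ≤ 2.

Integrate (69x^2) over V as an iterated integral:

    ∭_V (∇·F) dV = ∫_0^{3} ∫_0^{4} ∫_0^{2} (69x^2) dz dy dx.

Inner (z from 0 to 2): 138x^2.
Middle (y from 0 to 4): 552x^2.
Outer (x from 0 to 3): 4968.

Therefore ∯_{∂V} F · n dS = 4968.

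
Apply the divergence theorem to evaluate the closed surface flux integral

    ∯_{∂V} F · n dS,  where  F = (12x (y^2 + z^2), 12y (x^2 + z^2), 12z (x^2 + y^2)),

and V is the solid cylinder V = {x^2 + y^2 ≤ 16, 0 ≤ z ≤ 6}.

By the divergence theorem,

    ∯_{∂V} F · n dS = ∭_V (∇ · F) dV.

Compute the divergence:
    ∇ · F = ∂F_x/∂x + ∂F_y/∂y + ∂F_z/∂z = 12y^2 + 12z^2 + 12x^2 + 12z^2 + 12x^2 + 12y^2 = 24x^2 + 24y^2 + 24z^2.

In cylindrical coordinates, x = r cos(θ), y = r sin(θ), z = z, dV = r dr dθ dz, with 0 ≤ r ≤ 4, 0 ≤ θ ≤ 2π, 0 ≤ z ≤ 6.

The integrand, after substitution and multiplying by the volume element, becomes (24r^2 + 24z^2) · r, so

    ∭_V (∇·F) dV = ∫_0^{2π} ∫_0^{4} ∫_0^{6} (24r^2 + 24z^2) · r dz dr dθ.

Inner (z from 0 to 6): 144r (r^2 + 12).
Middle (r from 0 to 4): 23040.
Outer (θ from 0 to 2π): 46080π.

Therefore ∯_{∂V} F · n dS = 46080π.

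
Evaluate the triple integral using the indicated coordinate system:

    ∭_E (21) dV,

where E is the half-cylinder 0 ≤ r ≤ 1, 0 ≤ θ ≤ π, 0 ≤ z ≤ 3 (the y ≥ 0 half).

In cylindrical coordinates, x = r cos(θ), y = r sin(θ), z = z, and dV = r dr dθ dz.

The integrand becomes 21, so

    ∭_E (21) dV = ∫_{0}^{π} ∫_{0}^{1} ∫_{0}^{3} (21) · r dz dr dθ.

Inner (z): 63r.
Middle (r from 0 to 1): 63/2.
Outer (θ): 63π/2.

Therefore the triple integral equals 63π/2.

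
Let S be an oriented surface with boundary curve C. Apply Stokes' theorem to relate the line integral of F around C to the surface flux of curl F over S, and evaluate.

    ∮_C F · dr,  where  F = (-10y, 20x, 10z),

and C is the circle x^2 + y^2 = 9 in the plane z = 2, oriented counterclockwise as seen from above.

Let S be the flat disk x^2 + y^2 ≤ 9 in the plane z = 2, with upward unit normal n̂ = ẑ. By Stokes' theorem,

    ∮_C F · dr = ∬_S (∇ × F) · n̂ dS = ∬_D (curl F)_z dA,

where D is the disk x^2 + y^2 ≤ 9.

Compute the curl of F = (-10y, 20x, 10z):
    (∇ × F)_x = ∂F_z/∂y - ∂F_y/∂z = 0,
    (∇ × F)_y = ∂F_x/∂z - ∂F_z/∂x = 0,
    (∇ × F)_z = ∂F_y/∂x - ∂F_x/∂y = 30.

On z = 2, (curl F)_z = 30.

Convert to polar (x = r cos θ, y = r sin θ, dA = r dr dθ); the integrand becomes 30, so

    ∬_D (curl F)_z dA = ∫_0^{2π} ∫_0^{3} (30) · r dr dθ.

Inner (r from 0 to 3): 135.
Outer (θ from 0 to 2π): 270π.

Therefore ∮_C F · dr = 270π.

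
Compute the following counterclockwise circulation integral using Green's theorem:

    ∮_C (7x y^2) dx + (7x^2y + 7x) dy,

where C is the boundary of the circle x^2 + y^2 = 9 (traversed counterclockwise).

Green's theorem converts the closed line integral into a double integral over the enclosed region D:

    ∮_C P dx + Q dy = ∬_D (∂Q/∂x - ∂P/∂y) dA.

Here P = 7x y^2, Q = 7x^2y + 7x, so

    ∂Q/∂x = 14x y + 7,    ∂P/∂y = 14x y,
    ∂Q/∂x - ∂P/∂y = 7.

D is the region x^2 + y^2 ≤ 9. Evaluating the double integral:

In polar coordinates (x = r cos θ, y = r sin θ, dA = r dr dθ) the integrand becomes 7, so

    ∬_D (7) dA = ∫_0^{2π} ∫_0^{3} (7) · r dr dθ.

Inner (r from 0 to 3): 63/2.
Outer (θ from 0 to 2π): 63π.

Therefore ∮_C P dx + Q dy = 63π.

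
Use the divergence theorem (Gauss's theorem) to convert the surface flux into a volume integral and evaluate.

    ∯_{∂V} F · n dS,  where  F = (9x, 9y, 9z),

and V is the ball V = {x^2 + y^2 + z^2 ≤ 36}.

By the divergence theorem,

    ∯_{∂V} F · n dS = ∭_V (∇ · F) dV.

Compute the divergence:
    ∇ · F = ∂F_x/∂x + ∂F_y/∂y + ∂F_z/∂z = 9 + 9 + 9 = 27.

In spherical coordinates, x = ρ sin(φ) cos(θ), y = ρ sin(φ) sin(θ), z = ρ cos(φ), dV = ρ^2 sin(φ) dρ dφ dθ, with 0 ≤ ρ ≤ 6, 0 ≤ φ ≤ π, 0 ≤ θ ≤ 2π.

The integrand, after substitution and multiplying by the volume element, becomes (27) · ρ^2 sin(φ), so

    ∭_V (∇·F) dV = ∫_0^{2π} ∫_0^{π} ∫_0^{6} (27) · ρ^2 sin(φ) dρ dφ dθ.

Inner (ρ from 0 to 6): 1944sin(φ).
Middle (φ from 0 to π): 3888.
Outer (θ from 0 to 2π): 7776π.

Therefore ∯_{∂V} F · n dS = 7776π.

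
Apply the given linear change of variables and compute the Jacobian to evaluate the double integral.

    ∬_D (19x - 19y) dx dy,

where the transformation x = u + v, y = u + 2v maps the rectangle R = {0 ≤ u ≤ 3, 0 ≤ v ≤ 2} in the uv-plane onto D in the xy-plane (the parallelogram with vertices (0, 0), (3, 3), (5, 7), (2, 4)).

Compute the Jacobian determinant of (x, y) with respect to (u, v):

    ∂(x,y)/∂(u,v) = | 1  1 | = (1)(2) - (1)(1) = 1.
                   | 1  2 |

Its absolute value is |J| = 1 (the area scaling factor).

Substituting x = u + v, y = u + 2v into the integrand,

    19x - 19y → -19v,

so the integral becomes

    ∬_R (-19v) · |J| du dv = ∫_0^3 ∫_0^2 (-19v) dv du.

Inner (v): -38.
Outer (u): -114.

Therefore ∬_D (19x - 19y) dx dy = -114.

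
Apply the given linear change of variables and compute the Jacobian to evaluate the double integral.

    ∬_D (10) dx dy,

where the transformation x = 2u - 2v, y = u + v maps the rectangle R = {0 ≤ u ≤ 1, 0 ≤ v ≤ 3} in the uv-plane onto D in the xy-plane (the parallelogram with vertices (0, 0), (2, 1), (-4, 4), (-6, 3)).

Compute the Jacobian determinant of (x, y) with respect to (u, v):

    ∂(x,y)/∂(u,v) = | 2  -2 | = (2)(1) - (-2)(1) = 4.
                   | 1  1 |

Its absolute value is |J| = 4 (the area scaling factor).

Substituting x = 2u - 2v, y = u + v into the integrand,

    10 → 10,

so the integral becomes

    ∬_R (10) · |J| du dv = ∫_0^1 ∫_0^3 (40) dv du.

Inner (v): 120.
Outer (u): 120.

Therefore ∬_D (10) dx dy = 120.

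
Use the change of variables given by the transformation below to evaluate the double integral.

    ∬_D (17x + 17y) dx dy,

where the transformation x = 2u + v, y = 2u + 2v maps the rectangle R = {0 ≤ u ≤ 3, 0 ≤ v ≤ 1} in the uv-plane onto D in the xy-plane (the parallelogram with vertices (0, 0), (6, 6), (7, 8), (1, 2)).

Compute the Jacobian determinant of (x, y) with respect to (u, v):

    ∂(x,y)/∂(u,v) = | 2  1 | = (2)(2) - (1)(2) = 2.
                   | 2  2 |

Its absolute value is |J| = 2 (the area scaling factor).

Substituting x = 2u + v, y = 2u + 2v into the integrand,

    17x + 17y → 68u + 51v,

so the integral becomes

    ∬_R (68u + 51v) · |J| du dv = ∫_0^3 ∫_0^1 (136u + 102v) dv du.

Inner (v): 136u + 51.
Outer (u): 765.

Therefore ∬_D (17x + 17y) dx dy = 765.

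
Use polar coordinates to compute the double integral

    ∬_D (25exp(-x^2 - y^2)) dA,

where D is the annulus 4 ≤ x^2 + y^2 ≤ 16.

The region D is 2 ≤ r ≤ 4, 0 ≤ θ ≤ 2π in polar coordinates, where x = r cos(θ), y = r sin(θ), and dA = r dr dθ.

Under the substitution, the integrand becomes 25exp(-r^2), so

    ∬_D (25exp(-x^2 - y^2)) dA = ∫_{0}^{2π} ∫_{2}^{4} (25exp(-r^2)) · r dr dθ.

Inner integral (in r): ∫_{2}^{4} (25exp(-r^2)) · r dr = -(25 - 25exp(12))exp(-16)/2.

Outer integral (in θ): ∫_{0}^{2π} (-(25 - 25exp(12))exp(-16)/2) dθ = -25π (1 - exp(12))exp(-16).

Therefore ∬_D (25exp(-x^2 - y^2)) dA = -25π (1 - exp(12))exp(-16).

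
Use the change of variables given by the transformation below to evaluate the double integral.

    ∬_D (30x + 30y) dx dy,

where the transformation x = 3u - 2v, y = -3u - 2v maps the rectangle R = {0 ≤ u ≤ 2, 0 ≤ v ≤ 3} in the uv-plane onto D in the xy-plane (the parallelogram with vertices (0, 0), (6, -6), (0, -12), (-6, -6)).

Compute the Jacobian determinant of (x, y) with respect to (u, v):

    ∂(x,y)/∂(u,v) = | 3  -2 | = (3)(-2) - (-2)(-3) = -12.
                   | -3  -2 |

Its absolute value is |J| = 12 (the area scaling factor).

Substituting x = 3u - 2v, y = -3u - 2v into the integrand,

    30x + 30y → -120v,

so the integral becomes

    ∬_R (-120v) · |J| du dv = ∫_0^2 ∫_0^3 (-1440v) dv du.

Inner (v): -6480.
Outer (u): -12960.

Therefore ∬_D (30x + 30y) dx dy = -12960.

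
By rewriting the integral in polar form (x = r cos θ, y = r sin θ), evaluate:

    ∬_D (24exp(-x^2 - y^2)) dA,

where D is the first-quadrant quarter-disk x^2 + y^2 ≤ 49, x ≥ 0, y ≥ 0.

The region D is 0 ≤ r ≤ 7, 0 ≤ θ ≤ π/2 in polar coordinates, where x = r cos(θ), y = r sin(θ), and dA = r dr dθ.

Under the substitution, the integrand becomes 24exp(-r^2), so

    ∬_D (24exp(-x^2 - y^2)) dA = ∫_{0}^{π/2} ∫_{0}^{7} (24exp(-r^2)) · r dr dθ.

Inner integral (in r): ∫_{0}^{7} (24exp(-r^2)) · r dr = 12 - 12exp(-49).

Outer integral (in θ): ∫_{0}^{π/2} (12 - 12exp(-49)) dθ = -6π exp(-49) + 6π.

Therefore ∬_D (24exp(-x^2 - y^2)) dA = -6π exp(-49) + 6π.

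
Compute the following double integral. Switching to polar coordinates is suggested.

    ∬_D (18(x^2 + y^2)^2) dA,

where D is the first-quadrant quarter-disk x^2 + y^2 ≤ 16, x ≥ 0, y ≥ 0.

The region D is 0 ≤ r ≤ 4, 0 ≤ θ ≤ π/2 in polar coordinates, where x = r cos(θ), y = r sin(θ), and dA = r dr dθ.

Under the substitution, the integrand becomes 18r^4, so

    ∬_D (18(x^2 + y^2)^2) dA = ∫_{0}^{π/2} ∫_{0}^{4} (18r^4) · r dr dθ.

Inner integral (in r): ∫_{0}^{4} (18r^4) · r dr = 12288.

Outer integral (in θ): ∫_{0}^{π/2} (12288) dθ = 6144π.

Therefore ∬_D (18(x^2 + y^2)^2) dA = 6144π.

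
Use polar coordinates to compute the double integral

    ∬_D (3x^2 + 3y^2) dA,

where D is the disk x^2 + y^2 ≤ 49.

The region D is 0 ≤ r ≤ 7, 0 ≤ θ ≤ 2π in polar coordinates, where x = r cos(θ), y = r sin(θ), and dA = r dr dθ.

Under the substitution, the integrand becomes 3r^2, so

    ∬_D (3x^2 + 3y^2) dA = ∫_{0}^{2π} ∫_{0}^{7} (3r^2) · r dr dθ.

Inner integral (in r): ∫_{0}^{7} (3r^2) · r dr = 7203/4.

Outer integral (in θ): ∫_{0}^{2π} (7203/4) dθ = 7203π/2.

Therefore ∬_D (3x^2 + 3y^2) dA = 7203π/2.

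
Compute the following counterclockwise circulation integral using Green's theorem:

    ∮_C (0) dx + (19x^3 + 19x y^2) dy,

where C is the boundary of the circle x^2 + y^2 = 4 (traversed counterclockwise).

Green's theorem converts the closed line integral into a double integral over the enclosed region D:

    ∮_C P dx + Q dy = ∬_D (∂Q/∂x - ∂P/∂y) dA.

Here P = 0, Q = 19x^3 + 19x y^2, so

    ∂Q/∂x = 57x^2 + 19y^2,    ∂P/∂y = 0,
    ∂Q/∂x - ∂P/∂y = 57x^2 + 19y^2.

D is the region x^2 + y^2 ≤ 4. Evaluating the double integral:

In polar coordinates (x = r cos θ, y = r sin θ, dA = r dr dθ) the integrand becomes 19r^2(cos(2θ) + 2), so

    ∬_D (57x^2 + 19y^2) dA = ∫_0^{2π} ∫_0^{2} (19r^2(cos(2θ) + 2)) · r dr dθ.

Inner (r from 0 to 2): 76cos(2θ) + 152.
Outer (θ from 0 to 2π): 304π.

Therefore ∮_C P dx + Q dy = 304π.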